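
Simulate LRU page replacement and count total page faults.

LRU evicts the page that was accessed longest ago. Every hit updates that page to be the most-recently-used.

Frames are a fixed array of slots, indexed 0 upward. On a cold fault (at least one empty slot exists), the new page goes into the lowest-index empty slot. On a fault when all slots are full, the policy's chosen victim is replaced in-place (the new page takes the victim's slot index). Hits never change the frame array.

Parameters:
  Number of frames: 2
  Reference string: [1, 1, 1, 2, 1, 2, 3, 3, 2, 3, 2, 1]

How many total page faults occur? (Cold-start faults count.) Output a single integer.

Step 0: ref 1 → FAULT, frames=[1,-]
Step 1: ref 1 → HIT, frames=[1,-]
Step 2: ref 1 → HIT, frames=[1,-]
Step 3: ref 2 → FAULT, frames=[1,2]
Step 4: ref 1 → HIT, frames=[1,2]
Step 5: ref 2 → HIT, frames=[1,2]
Step 6: ref 3 → FAULT (evict 1), frames=[3,2]
Step 7: ref 3 → HIT, frames=[3,2]
Step 8: ref 2 → HIT, frames=[3,2]
Step 9: ref 3 → HIT, frames=[3,2]
Step 10: ref 2 → HIT, frames=[3,2]
Step 11: ref 1 → FAULT (evict 3), frames=[1,2]
Total faults: 4

Answer: 4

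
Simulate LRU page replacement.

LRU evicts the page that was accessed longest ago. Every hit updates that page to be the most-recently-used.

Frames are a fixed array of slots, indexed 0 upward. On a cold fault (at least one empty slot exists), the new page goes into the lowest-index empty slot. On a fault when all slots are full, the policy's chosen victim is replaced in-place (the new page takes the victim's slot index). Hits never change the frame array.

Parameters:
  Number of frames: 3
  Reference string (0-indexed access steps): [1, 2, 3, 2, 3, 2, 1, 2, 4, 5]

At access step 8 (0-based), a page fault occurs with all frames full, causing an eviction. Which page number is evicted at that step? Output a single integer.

Answer: 3

Derivation:
Step 0: ref 1 -> FAULT, frames=[1,-,-]
Step 1: ref 2 -> FAULT, frames=[1,2,-]
Step 2: ref 3 -> FAULT, frames=[1,2,3]
Step 3: ref 2 -> HIT, frames=[1,2,3]
Step 4: ref 3 -> HIT, frames=[1,2,3]
Step 5: ref 2 -> HIT, frames=[1,2,3]
Step 6: ref 1 -> HIT, frames=[1,2,3]
Step 7: ref 2 -> HIT, frames=[1,2,3]
Step 8: ref 4 -> FAULT, evict 3, frames=[1,2,4]
At step 8: evicted page 3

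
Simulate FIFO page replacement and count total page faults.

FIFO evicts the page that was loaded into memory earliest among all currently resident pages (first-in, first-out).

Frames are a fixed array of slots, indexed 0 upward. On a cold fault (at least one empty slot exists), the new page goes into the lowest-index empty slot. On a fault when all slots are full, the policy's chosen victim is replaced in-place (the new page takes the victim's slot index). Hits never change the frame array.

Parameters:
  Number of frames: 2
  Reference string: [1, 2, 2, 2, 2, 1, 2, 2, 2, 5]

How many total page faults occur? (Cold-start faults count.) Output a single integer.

Step 0: ref 1 → FAULT, frames=[1,-]
Step 1: ref 2 → FAULT, frames=[1,2]
Step 2: ref 2 → HIT, frames=[1,2]
Step 3: ref 2 → HIT, frames=[1,2]
Step 4: ref 2 → HIT, frames=[1,2]
Step 5: ref 1 → HIT, frames=[1,2]
Step 6: ref 2 → HIT, frames=[1,2]
Step 7: ref 2 → HIT, frames=[1,2]
Step 8: ref 2 → HIT, frames=[1,2]
Step 9: ref 5 → FAULT (evict 1), frames=[5,2]
Total faults: 3

Answer: 3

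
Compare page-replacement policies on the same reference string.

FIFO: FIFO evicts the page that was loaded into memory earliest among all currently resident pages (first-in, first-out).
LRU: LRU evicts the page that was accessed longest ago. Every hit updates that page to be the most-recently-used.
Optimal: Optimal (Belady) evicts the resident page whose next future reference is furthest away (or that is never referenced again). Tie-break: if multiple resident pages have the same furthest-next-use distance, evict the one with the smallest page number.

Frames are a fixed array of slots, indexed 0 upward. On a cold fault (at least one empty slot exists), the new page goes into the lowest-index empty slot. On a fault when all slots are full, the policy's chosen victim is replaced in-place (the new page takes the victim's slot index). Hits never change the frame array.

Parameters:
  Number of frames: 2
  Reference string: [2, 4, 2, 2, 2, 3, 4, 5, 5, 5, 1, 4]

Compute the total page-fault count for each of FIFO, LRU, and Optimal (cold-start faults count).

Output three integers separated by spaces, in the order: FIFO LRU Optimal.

--- FIFO ---
  step 0: ref 2 -> FAULT, frames=[2,-] (faults so far: 1)
  step 1: ref 4 -> FAULT, frames=[2,4] (faults so far: 2)
  step 2: ref 2 -> HIT, frames=[2,4] (faults so far: 2)
  step 3: ref 2 -> HIT, frames=[2,4] (faults so far: 2)
  step 4: ref 2 -> HIT, frames=[2,4] (faults so far: 2)
  step 5: ref 3 -> FAULT, evict 2, frames=[3,4] (faults so far: 3)
  step 6: ref 4 -> HIT, frames=[3,4] (faults so far: 3)
  step 7: ref 5 -> FAULT, evict 4, frames=[3,5] (faults so far: 4)
  step 8: ref 5 -> HIT, frames=[3,5] (faults so far: 4)
  step 9: ref 5 -> HIT, frames=[3,5] (faults so far: 4)
  step 10: ref 1 -> FAULT, evict 3, frames=[1,5] (faults so far: 5)
  step 11: ref 4 -> FAULT, evict 5, frames=[1,4] (faults so far: 6)
  FIFO total faults: 6
--- LRU ---
  step 0: ref 2 -> FAULT, frames=[2,-] (faults so far: 1)
  step 1: ref 4 -> FAULT, frames=[2,4] (faults so far: 2)
  step 2: ref 2 -> HIT, frames=[2,4] (faults so far: 2)
  step 3: ref 2 -> HIT, frames=[2,4] (faults so far: 2)
  step 4: ref 2 -> HIT, frames=[2,4] (faults so far: 2)
  step 5: ref 3 -> FAULT, evict 4, frames=[2,3] (faults so far: 3)
  step 6: ref 4 -> FAULT, evict 2, frames=[4,3] (faults so far: 4)
  step 7: ref 5 -> FAULT, evict 3, frames=[4,5] (faults so far: 5)
  step 8: ref 5 -> HIT, frames=[4,5] (faults so far: 5)
  step 9: ref 5 -> HIT, frames=[4,5] (faults so far: 5)
  step 10: ref 1 -> FAULT, evict 4, frames=[1,5] (faults so far: 6)
  step 11: ref 4 -> FAULT, evict 5, frames=[1,4] (faults so far: 7)
  LRU total faults: 7
--- Optimal ---
  step 0: ref 2 -> FAULT, frames=[2,-] (faults so far: 1)
  step 1: ref 4 -> FAULT, frames=[2,4] (faults so far: 2)
  step 2: ref 2 -> HIT, frames=[2,4] (faults so far: 2)
  step 3: ref 2 -> HIT, frames=[2,4] (faults so far: 2)
  step 4: ref 2 -> HIT, frames=[2,4] (faults so far: 2)
  step 5: ref 3 -> FAULT, evict 2, frames=[3,4] (faults so far: 3)
  step 6: ref 4 -> HIT, frames=[3,4] (faults so far: 3)
  step 7: ref 5 -> FAULT, evict 3, frames=[5,4] (faults so far: 4)
  step 8: ref 5 -> HIT, frames=[5,4] (faults so far: 4)
  step 9: ref 5 -> HIT, frames=[5,4] (faults so far: 4)
  step 10: ref 1 -> FAULT, evict 5, frames=[1,4] (faults so far: 5)
  step 11: ref 4 -> HIT, frames=[1,4] (faults so far: 5)
  Optimal total faults: 5

Answer: 6 7 5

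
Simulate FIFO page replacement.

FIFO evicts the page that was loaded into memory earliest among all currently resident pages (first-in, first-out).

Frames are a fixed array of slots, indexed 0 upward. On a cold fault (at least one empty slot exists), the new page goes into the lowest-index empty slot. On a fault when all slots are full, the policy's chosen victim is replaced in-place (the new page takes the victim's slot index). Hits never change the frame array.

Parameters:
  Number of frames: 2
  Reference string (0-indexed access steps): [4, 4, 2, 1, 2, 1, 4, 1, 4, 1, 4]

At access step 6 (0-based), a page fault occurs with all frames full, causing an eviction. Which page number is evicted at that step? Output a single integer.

Step 0: ref 4 -> FAULT, frames=[4,-]
Step 1: ref 4 -> HIT, frames=[4,-]
Step 2: ref 2 -> FAULT, frames=[4,2]
Step 3: ref 1 -> FAULT, evict 4, frames=[1,2]
Step 4: ref 2 -> HIT, frames=[1,2]
Step 5: ref 1 -> HIT, frames=[1,2]
Step 6: ref 4 -> FAULT, evict 2, frames=[1,4]
At step 6: evicted page 2

Answer: 2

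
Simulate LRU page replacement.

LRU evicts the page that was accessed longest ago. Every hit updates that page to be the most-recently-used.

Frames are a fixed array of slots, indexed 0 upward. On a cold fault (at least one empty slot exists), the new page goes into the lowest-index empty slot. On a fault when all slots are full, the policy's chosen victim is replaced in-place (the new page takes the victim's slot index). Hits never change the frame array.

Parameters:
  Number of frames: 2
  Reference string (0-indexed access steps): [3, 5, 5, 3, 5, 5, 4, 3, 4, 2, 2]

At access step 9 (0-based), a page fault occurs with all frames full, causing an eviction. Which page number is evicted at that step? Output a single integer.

Answer: 3

Derivation:
Step 0: ref 3 -> FAULT, frames=[3,-]
Step 1: ref 5 -> FAULT, frames=[3,5]
Step 2: ref 5 -> HIT, frames=[3,5]
Step 3: ref 3 -> HIT, frames=[3,5]
Step 4: ref 5 -> HIT, frames=[3,5]
Step 5: ref 5 -> HIT, frames=[3,5]
Step 6: ref 4 -> FAULT, evict 3, frames=[4,5]
Step 7: ref 3 -> FAULT, evict 5, frames=[4,3]
Step 8: ref 4 -> HIT, frames=[4,3]
Step 9: ref 2 -> FAULT, evict 3, frames=[4,2]
At step 9: evicted page 3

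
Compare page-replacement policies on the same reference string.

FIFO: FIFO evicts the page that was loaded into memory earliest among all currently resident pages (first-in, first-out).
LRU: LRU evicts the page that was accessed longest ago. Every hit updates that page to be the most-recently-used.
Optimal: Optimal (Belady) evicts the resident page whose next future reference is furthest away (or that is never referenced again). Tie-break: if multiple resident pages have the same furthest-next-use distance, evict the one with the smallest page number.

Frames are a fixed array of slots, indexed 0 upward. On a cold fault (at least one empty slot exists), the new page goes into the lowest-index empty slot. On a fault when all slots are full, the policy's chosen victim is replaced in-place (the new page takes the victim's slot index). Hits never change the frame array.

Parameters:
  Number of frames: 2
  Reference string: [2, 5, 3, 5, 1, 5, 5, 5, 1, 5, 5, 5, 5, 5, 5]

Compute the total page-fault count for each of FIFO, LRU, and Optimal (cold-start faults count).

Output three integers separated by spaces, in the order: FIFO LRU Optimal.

--- FIFO ---
  step 0: ref 2 -> FAULT, frames=[2,-] (faults so far: 1)
  step 1: ref 5 -> FAULT, frames=[2,5] (faults so far: 2)
  step 2: ref 3 -> FAULT, evict 2, frames=[3,5] (faults so far: 3)
  step 3: ref 5 -> HIT, frames=[3,5] (faults so far: 3)
  step 4: ref 1 -> FAULT, evict 5, frames=[3,1] (faults so far: 4)
  step 5: ref 5 -> FAULT, evict 3, frames=[5,1] (faults so far: 5)
  step 6: ref 5 -> HIT, frames=[5,1] (faults so far: 5)
  step 7: ref 5 -> HIT, frames=[5,1] (faults so far: 5)
  step 8: ref 1 -> HIT, frames=[5,1] (faults so far: 5)
  step 9: ref 5 -> HIT, frames=[5,1] (faults so far: 5)
  step 10: ref 5 -> HIT, frames=[5,1] (faults so far: 5)
  step 11: ref 5 -> HIT, frames=[5,1] (faults so far: 5)
  step 12: ref 5 -> HIT, frames=[5,1] (faults so far: 5)
  step 13: ref 5 -> HIT, frames=[5,1] (faults so far: 5)
  step 14: ref 5 -> HIT, frames=[5,1] (faults so far: 5)
  FIFO total faults: 5
--- LRU ---
  step 0: ref 2 -> FAULT, frames=[2,-] (faults so far: 1)
  step 1: ref 5 -> FAULT, frames=[2,5] (faults so far: 2)
  step 2: ref 3 -> FAULT, evict 2, frames=[3,5] (faults so far: 3)
  step 3: ref 5 -> HIT, frames=[3,5] (faults so far: 3)
  step 4: ref 1 -> FAULT, evict 3, frames=[1,5] (faults so far: 4)
  step 5: ref 5 -> HIT, frames=[1,5] (faults so far: 4)
  step 6: ref 5 -> HIT, frames=[1,5] (faults so far: 4)
  step 7: ref 5 -> HIT, frames=[1,5] (faults so far: 4)
  step 8: ref 1 -> HIT, frames=[1,5] (faults so far: 4)
  step 9: ref 5 -> HIT, frames=[1,5] (faults so far: 4)
  step 10: ref 5 -> HIT, frames=[1,5] (faults so far: 4)
  step 11: ref 5 -> HIT, frames=[1,5] (faults so far: 4)
  step 12: ref 5 -> HIT, frames=[1,5] (faults so far: 4)
  step 13: ref 5 -> HIT, frames=[1,5] (faults so far: 4)
  step 14: ref 5 -> HIT, frames=[1,5] (faults so far: 4)
  LRU total faults: 4
--- Optimal ---
  step 0: ref 2 -> FAULT, frames=[2,-] (faults so far: 1)
  step 1: ref 5 -> FAULT, frames=[2,5] (faults so far: 2)
  step 2: ref 3 -> FAULT, evict 2, frames=[3,5] (faults so far: 3)
  step 3: ref 5 -> HIT, frames=[3,5] (faults so far: 3)
  step 4: ref 1 -> FAULT, evict 3, frames=[1,5] (faults so far: 4)
  step 5: ref 5 -> HIT, frames=[1,5] (faults so far: 4)
  step 6: ref 5 -> HIT, frames=[1,5] (faults so far: 4)
  step 7: ref 5 -> HIT, frames=[1,5] (faults so far: 4)
  step 8: ref 1 -> HIT, frames=[1,5] (faults so far: 4)
  step 9: ref 5 -> HIT, frames=[1,5] (faults so far: 4)
  step 10: ref 5 -> HIT, frames=[1,5] (faults so far: 4)
  step 11: ref 5 -> HIT, frames=[1,5] (faults so far: 4)
  step 12: ref 5 -> HIT, frames=[1,5] (faults so far: 4)
  step 13: ref 5 -> HIT, frames=[1,5] (faults so far: 4)
  step 14: ref 5 -> HIT, frames=[1,5] (faults so far: 4)
  Optimal total faults: 4

Answer: 5 4 4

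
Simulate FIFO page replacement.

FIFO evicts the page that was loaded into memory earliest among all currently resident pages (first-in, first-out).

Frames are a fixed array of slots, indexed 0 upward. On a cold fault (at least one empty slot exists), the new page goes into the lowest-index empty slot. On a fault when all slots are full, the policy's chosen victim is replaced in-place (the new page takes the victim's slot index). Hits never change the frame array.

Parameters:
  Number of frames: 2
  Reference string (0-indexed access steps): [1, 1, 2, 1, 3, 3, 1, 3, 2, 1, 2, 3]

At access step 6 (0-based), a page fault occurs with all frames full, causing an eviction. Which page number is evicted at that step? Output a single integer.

Answer: 2

Derivation:
Step 0: ref 1 -> FAULT, frames=[1,-]
Step 1: ref 1 -> HIT, frames=[1,-]
Step 2: ref 2 -> FAULT, frames=[1,2]
Step 3: ref 1 -> HIT, frames=[1,2]
Step 4: ref 3 -> FAULT, evict 1, frames=[3,2]
Step 5: ref 3 -> HIT, frames=[3,2]
Step 6: ref 1 -> FAULT, evict 2, frames=[3,1]
At step 6: evicted page 2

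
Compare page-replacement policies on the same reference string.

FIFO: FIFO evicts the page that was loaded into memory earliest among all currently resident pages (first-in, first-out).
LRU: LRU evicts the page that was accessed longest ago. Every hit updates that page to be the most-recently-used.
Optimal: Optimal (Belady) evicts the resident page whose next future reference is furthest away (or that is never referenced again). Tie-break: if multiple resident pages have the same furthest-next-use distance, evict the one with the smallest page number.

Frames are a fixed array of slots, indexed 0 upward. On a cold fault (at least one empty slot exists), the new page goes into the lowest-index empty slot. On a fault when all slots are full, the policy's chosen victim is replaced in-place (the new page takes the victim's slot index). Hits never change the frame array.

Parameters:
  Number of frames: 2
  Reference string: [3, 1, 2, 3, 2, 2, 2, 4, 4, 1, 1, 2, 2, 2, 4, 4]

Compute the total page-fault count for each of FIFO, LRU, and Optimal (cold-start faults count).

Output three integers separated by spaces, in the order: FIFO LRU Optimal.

Answer: 8 8 6

Derivation:
--- FIFO ---
  step 0: ref 3 -> FAULT, frames=[3,-] (faults so far: 1)
  step 1: ref 1 -> FAULT, frames=[3,1] (faults so far: 2)
  step 2: ref 2 -> FAULT, evict 3, frames=[2,1] (faults so far: 3)
  step 3: ref 3 -> FAULT, evict 1, frames=[2,3] (faults so far: 4)
  step 4: ref 2 -> HIT, frames=[2,3] (faults so far: 4)
  step 5: ref 2 -> HIT, frames=[2,3] (faults so far: 4)
  step 6: ref 2 -> HIT, frames=[2,3] (faults so far: 4)
  step 7: ref 4 -> FAULT, evict 2, frames=[4,3] (faults so far: 5)
  step 8: ref 4 -> HIT, frames=[4,3] (faults so far: 5)
  step 9: ref 1 -> FAULT, evict 3, frames=[4,1] (faults so far: 6)
  step 10: ref 1 -> HIT, frames=[4,1] (faults so far: 6)
  step 11: ref 2 -> FAULT, evict 4, frames=[2,1] (faults so far: 7)
  step 12: ref 2 -> HIT, frames=[2,1] (faults so far: 7)
  step 13: ref 2 -> HIT, frames=[2,1] (faults so far: 7)
  step 14: ref 4 -> FAULT, evict 1, frames=[2,4] (faults so far: 8)
  step 15: ref 4 -> HIT, frames=[2,4] (faults so far: 8)
  FIFO total faults: 8
--- LRU ---
  step 0: ref 3 -> FAULT, frames=[3,-] (faults so far: 1)
  step 1: ref 1 -> FAULT, frames=[3,1] (faults so far: 2)
  step 2: ref 2 -> FAULT, evict 3, frames=[2,1] (faults so far: 3)
  step 3: ref 3 -> FAULT, evict 1, frames=[2,3] (faults so far: 4)
  step 4: ref 2 -> HIT, frames=[2,3] (faults so far: 4)
  step 5: ref 2 -> HIT, frames=[2,3] (faults so far: 4)
  step 6: ref 2 -> HIT, frames=[2,3] (faults so far: 4)
  step 7: ref 4 -> FAULT, evict 3, frames=[2,4] (faults so far: 5)
  step 8: ref 4 -> HIT, frames=[2,4] (faults so far: 5)
  step 9: ref 1 -> FAULT, evict 2, frames=[1,4] (faults so far: 6)
  step 10: ref 1 -> HIT, frames=[1,4] (faults so far: 6)
  step 11: ref 2 -> FAULT, evict 4, frames=[1,2] (faults so far: 7)
  step 12: ref 2 -> HIT, frames=[1,2] (faults so far: 7)
  step 13: ref 2 -> HIT, frames=[1,2] (faults so far: 7)
  step 14: ref 4 -> FAULT, evict 1, frames=[4,2] (faults so far: 8)
  step 15: ref 4 -> HIT, frames=[4,2] (faults so far: 8)
  LRU total faults: 8
--- Optimal ---
  step 0: ref 3 -> FAULT, frames=[3,-] (faults so far: 1)
  step 1: ref 1 -> FAULT, frames=[3,1] (faults so far: 2)
  step 2: ref 2 -> FAULT, evict 1, frames=[3,2] (faults so far: 3)
  step 3: ref 3 -> HIT, frames=[3,2] (faults so far: 3)
  step 4: ref 2 -> HIT, frames=[3,2] (faults so far: 3)
  step 5: ref 2 -> HIT, frames=[3,2] (faults so far: 3)
  step 6: ref 2 -> HIT, frames=[3,2] (faults so far: 3)
  step 7: ref 4 -> FAULT, evict 3, frames=[4,2] (faults so far: 4)
  step 8: ref 4 -> HIT, frames=[4,2] (faults so far: 4)
  step 9: ref 1 -> FAULT, evict 4, frames=[1,2] (faults so far: 5)
  step 10: ref 1 -> HIT, frames=[1,2] (faults so far: 5)
  step 11: ref 2 -> HIT, frames=[1,2] (faults so far: 5)
  step 12: ref 2 -> HIT, frames=[1,2] (faults so far: 5)
  step 13: ref 2 -> HIT, frames=[1,2] (faults so far: 5)
  step 14: ref 4 -> FAULT, evict 1, frames=[4,2] (faults so far: 6)
  step 15: ref 4 -> HIT, frames=[4,2] (faults so far: 6)
  Optimal total faults: 6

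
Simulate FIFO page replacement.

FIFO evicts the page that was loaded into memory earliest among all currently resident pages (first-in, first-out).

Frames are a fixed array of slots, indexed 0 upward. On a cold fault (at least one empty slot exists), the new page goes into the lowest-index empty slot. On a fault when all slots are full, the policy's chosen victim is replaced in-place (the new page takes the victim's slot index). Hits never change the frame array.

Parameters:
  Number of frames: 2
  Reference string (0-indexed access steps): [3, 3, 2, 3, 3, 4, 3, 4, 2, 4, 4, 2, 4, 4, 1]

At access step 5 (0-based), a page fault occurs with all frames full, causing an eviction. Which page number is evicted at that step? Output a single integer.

Answer: 3

Derivation:
Step 0: ref 3 -> FAULT, frames=[3,-]
Step 1: ref 3 -> HIT, frames=[3,-]
Step 2: ref 2 -> FAULT, frames=[3,2]
Step 3: ref 3 -> HIT, frames=[3,2]
Step 4: ref 3 -> HIT, frames=[3,2]
Step 5: ref 4 -> FAULT, evict 3, frames=[4,2]
At step 5: evicted page 3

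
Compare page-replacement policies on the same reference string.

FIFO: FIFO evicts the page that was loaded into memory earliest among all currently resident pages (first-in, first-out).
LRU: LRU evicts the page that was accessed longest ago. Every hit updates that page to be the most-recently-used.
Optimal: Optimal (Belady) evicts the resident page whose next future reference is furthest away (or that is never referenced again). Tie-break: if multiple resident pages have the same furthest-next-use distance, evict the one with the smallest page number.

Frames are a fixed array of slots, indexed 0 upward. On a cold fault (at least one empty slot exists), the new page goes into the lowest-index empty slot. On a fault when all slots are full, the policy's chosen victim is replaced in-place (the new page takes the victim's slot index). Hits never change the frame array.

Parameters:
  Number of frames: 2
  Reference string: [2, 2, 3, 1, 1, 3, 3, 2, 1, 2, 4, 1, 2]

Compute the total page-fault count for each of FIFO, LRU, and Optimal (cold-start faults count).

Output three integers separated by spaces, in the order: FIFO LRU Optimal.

Answer: 7 8 6

Derivation:
--- FIFO ---
  step 0: ref 2 -> FAULT, frames=[2,-] (faults so far: 1)
  step 1: ref 2 -> HIT, frames=[2,-] (faults so far: 1)
  step 2: ref 3 -> FAULT, frames=[2,3] (faults so far: 2)
  step 3: ref 1 -> FAULT, evict 2, frames=[1,3] (faults so far: 3)
  step 4: ref 1 -> HIT, frames=[1,3] (faults so far: 3)
  step 5: ref 3 -> HIT, frames=[1,3] (faults so far: 3)
  step 6: ref 3 -> HIT, frames=[1,3] (faults so far: 3)
  step 7: ref 2 -> FAULT, evict 3, frames=[1,2] (faults so far: 4)
  step 8: ref 1 -> HIT, frames=[1,2] (faults so far: 4)
  step 9: ref 2 -> HIT, frames=[1,2] (faults so far: 4)
  step 10: ref 4 -> FAULT, evict 1, frames=[4,2] (faults so far: 5)
  step 11: ref 1 -> FAULT, evict 2, frames=[4,1] (faults so far: 6)
  step 12: ref 2 -> FAULT, evict 4, frames=[2,1] (faults so far: 7)
  FIFO total faults: 7
--- LRU ---
  step 0: ref 2 -> FAULT, frames=[2,-] (faults so far: 1)
  step 1: ref 2 -> HIT, frames=[2,-] (faults so far: 1)
  step 2: ref 3 -> FAULT, frames=[2,3] (faults so far: 2)
  step 3: ref 1 -> FAULT, evict 2, frames=[1,3] (faults so far: 3)
  step 4: ref 1 -> HIT, frames=[1,3] (faults so far: 3)
  step 5: ref 3 -> HIT, frames=[1,3] (faults so far: 3)
  step 6: ref 3 -> HIT, frames=[1,3] (faults so far: 3)
  step 7: ref 2 -> FAULT, evict 1, frames=[2,3] (faults so far: 4)
  step 8: ref 1 -> FAULT, evict 3, frames=[2,1] (faults so far: 5)
  step 9: ref 2 -> HIT, frames=[2,1] (faults so far: 5)
  step 10: ref 4 -> FAULT, evict 1, frames=[2,4] (faults so far: 6)
  step 11: ref 1 -> FAULT, evict 2, frames=[1,4] (faults so far: 7)
  step 12: ref 2 -> FAULT, evict 4, frames=[1,2] (faults so far: 8)
  LRU total faults: 8
--- Optimal ---
  step 0: ref 2 -> FAULT, frames=[2,-] (faults so far: 1)
  step 1: ref 2 -> HIT, frames=[2,-] (faults so far: 1)
  step 2: ref 3 -> FAULT, frames=[2,3] (faults so far: 2)
  step 3: ref 1 -> FAULT, evict 2, frames=[1,3] (faults so far: 3)
  step 4: ref 1 -> HIT, frames=[1,3] (faults so far: 3)
  step 5: ref 3 -> HIT, frames=[1,3] (faults so far: 3)
  step 6: ref 3 -> HIT, frames=[1,3] (faults so far: 3)
  step 7: ref 2 -> FAULT, evict 3, frames=[1,2] (faults so far: 4)
  step 8: ref 1 -> HIT, frames=[1,2] (faults so far: 4)
  step 9: ref 2 -> HIT, frames=[1,2] (faults so far: 4)
  step 10: ref 4 -> FAULT, evict 2, frames=[1,4] (faults so far: 5)
  step 11: ref 1 -> HIT, frames=[1,4] (faults so far: 5)
  step 12: ref 2 -> FAULT, evict 1, frames=[2,4] (faults so far: 6)
  Optimal total faults: 6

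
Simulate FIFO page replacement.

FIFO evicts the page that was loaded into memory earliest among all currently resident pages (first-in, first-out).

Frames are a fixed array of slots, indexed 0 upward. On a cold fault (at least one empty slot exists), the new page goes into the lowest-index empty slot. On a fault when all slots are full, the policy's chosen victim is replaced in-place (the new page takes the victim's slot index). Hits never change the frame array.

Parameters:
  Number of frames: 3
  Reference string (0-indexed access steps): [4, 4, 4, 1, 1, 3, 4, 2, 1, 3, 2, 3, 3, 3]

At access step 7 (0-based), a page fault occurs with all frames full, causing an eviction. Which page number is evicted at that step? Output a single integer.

Answer: 4

Derivation:
Step 0: ref 4 -> FAULT, frames=[4,-,-]
Step 1: ref 4 -> HIT, frames=[4,-,-]
Step 2: ref 4 -> HIT, frames=[4,-,-]
Step 3: ref 1 -> FAULT, frames=[4,1,-]
Step 4: ref 1 -> HIT, frames=[4,1,-]
Step 5: ref 3 -> FAULT, frames=[4,1,3]
Step 6: ref 4 -> HIT, frames=[4,1,3]
Step 7: ref 2 -> FAULT, evict 4, frames=[2,1,3]
At step 7: evicted page 4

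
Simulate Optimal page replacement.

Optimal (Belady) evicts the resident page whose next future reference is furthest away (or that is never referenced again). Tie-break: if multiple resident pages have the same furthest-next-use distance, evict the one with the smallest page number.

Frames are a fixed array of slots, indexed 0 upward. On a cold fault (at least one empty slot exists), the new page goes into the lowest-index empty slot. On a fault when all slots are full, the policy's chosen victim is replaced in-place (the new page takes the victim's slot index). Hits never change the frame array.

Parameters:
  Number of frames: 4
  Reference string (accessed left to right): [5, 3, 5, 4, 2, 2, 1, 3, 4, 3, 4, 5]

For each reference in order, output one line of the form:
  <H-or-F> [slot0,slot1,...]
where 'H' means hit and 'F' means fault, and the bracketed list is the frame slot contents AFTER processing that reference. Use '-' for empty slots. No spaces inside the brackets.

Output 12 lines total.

F [5,-,-,-]
F [5,3,-,-]
H [5,3,-,-]
F [5,3,4,-]
F [5,3,4,2]
H [5,3,4,2]
F [5,3,4,1]
H [5,3,4,1]
H [5,3,4,1]
H [5,3,4,1]
H [5,3,4,1]
H [5,3,4,1]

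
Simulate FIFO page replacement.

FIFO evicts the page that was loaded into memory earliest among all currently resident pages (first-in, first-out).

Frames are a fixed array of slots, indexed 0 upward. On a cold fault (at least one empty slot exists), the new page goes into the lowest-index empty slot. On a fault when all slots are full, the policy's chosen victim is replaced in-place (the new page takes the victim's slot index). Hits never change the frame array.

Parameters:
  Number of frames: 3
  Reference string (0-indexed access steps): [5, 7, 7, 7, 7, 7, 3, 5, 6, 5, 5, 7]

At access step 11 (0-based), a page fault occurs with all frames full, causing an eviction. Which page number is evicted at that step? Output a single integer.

Step 0: ref 5 -> FAULT, frames=[5,-,-]
Step 1: ref 7 -> FAULT, frames=[5,7,-]
Step 2: ref 7 -> HIT, frames=[5,7,-]
Step 3: ref 7 -> HIT, frames=[5,7,-]
Step 4: ref 7 -> HIT, frames=[5,7,-]
Step 5: ref 7 -> HIT, frames=[5,7,-]
Step 6: ref 3 -> FAULT, frames=[5,7,3]
Step 7: ref 5 -> HIT, frames=[5,7,3]
Step 8: ref 6 -> FAULT, evict 5, frames=[6,7,3]
Step 9: ref 5 -> FAULT, evict 7, frames=[6,5,3]
Step 10: ref 5 -> HIT, frames=[6,5,3]
Step 11: ref 7 -> FAULT, evict 3, frames=[6,5,7]
At step 11: evicted page 3

Answer: 3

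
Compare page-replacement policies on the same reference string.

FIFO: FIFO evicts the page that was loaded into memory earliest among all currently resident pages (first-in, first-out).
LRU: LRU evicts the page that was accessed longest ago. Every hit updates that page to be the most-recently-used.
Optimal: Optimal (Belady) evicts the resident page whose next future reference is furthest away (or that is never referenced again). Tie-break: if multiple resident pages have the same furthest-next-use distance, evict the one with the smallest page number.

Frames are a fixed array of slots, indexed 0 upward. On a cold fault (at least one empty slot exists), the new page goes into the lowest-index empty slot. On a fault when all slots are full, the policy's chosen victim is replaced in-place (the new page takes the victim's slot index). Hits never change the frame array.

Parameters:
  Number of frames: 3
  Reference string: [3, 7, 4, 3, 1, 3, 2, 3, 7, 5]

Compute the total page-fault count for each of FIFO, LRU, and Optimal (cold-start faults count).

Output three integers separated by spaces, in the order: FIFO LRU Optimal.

--- FIFO ---
  step 0: ref 3 -> FAULT, frames=[3,-,-] (faults so far: 1)
  step 1: ref 7 -> FAULT, frames=[3,7,-] (faults so far: 2)
  step 2: ref 4 -> FAULT, frames=[3,7,4] (faults so far: 3)
  step 3: ref 3 -> HIT, frames=[3,7,4] (faults so far: 3)
  step 4: ref 1 -> FAULT, evict 3, frames=[1,7,4] (faults so far: 4)
  step 5: ref 3 -> FAULT, evict 7, frames=[1,3,4] (faults so far: 5)
  step 6: ref 2 -> FAULT, evict 4, frames=[1,3,2] (faults so far: 6)
  step 7: ref 3 -> HIT, frames=[1,3,2] (faults so far: 6)
  step 8: ref 7 -> FAULT, evict 1, frames=[7,3,2] (faults so far: 7)
  step 9: ref 5 -> FAULT, evict 3, frames=[7,5,2] (faults so far: 8)
  FIFO total faults: 8
--- LRU ---
  step 0: ref 3 -> FAULT, frames=[3,-,-] (faults so far: 1)
  step 1: ref 7 -> FAULT, frames=[3,7,-] (faults so far: 2)
  step 2: ref 4 -> FAULT, frames=[3,7,4] (faults so far: 3)
  step 3: ref 3 -> HIT, frames=[3,7,4] (faults so far: 3)
  step 4: ref 1 -> FAULT, evict 7, frames=[3,1,4] (faults so far: 4)
  step 5: ref 3 -> HIT, frames=[3,1,4] (faults so far: 4)
  step 6: ref 2 -> FAULT, evict 4, frames=[3,1,2] (faults so far: 5)
  step 7: ref 3 -> HIT, frames=[3,1,2] (faults so far: 5)
  step 8: ref 7 -> FAULT, evict 1, frames=[3,7,2] (faults so far: 6)
  step 9: ref 5 -> FAULT, evict 2, frames=[3,7,5] (faults so far: 7)
  LRU total faults: 7
--- Optimal ---
  step 0: ref 3 -> FAULT, frames=[3,-,-] (faults so far: 1)
  step 1: ref 7 -> FAULT, frames=[3,7,-] (faults so far: 2)
  step 2: ref 4 -> FAULT, frames=[3,7,4] (faults so far: 3)
  step 3: ref 3 -> HIT, frames=[3,7,4] (faults so far: 3)
  step 4: ref 1 -> FAULT, evict 4, frames=[3,7,1] (faults so far: 4)
  step 5: ref 3 -> HIT, frames=[3,7,1] (faults so far: 4)
  step 6: ref 2 -> FAULT, evict 1, frames=[3,7,2] (faults so far: 5)
  step 7: ref 3 -> HIT, frames=[3,7,2] (faults so far: 5)
  step 8: ref 7 -> HIT, frames=[3,7,2] (faults so far: 5)
  step 9: ref 5 -> FAULT, evict 2, frames=[3,7,5] (faults so far: 6)
  Optimal total faults: 6

Answer: 8 7 6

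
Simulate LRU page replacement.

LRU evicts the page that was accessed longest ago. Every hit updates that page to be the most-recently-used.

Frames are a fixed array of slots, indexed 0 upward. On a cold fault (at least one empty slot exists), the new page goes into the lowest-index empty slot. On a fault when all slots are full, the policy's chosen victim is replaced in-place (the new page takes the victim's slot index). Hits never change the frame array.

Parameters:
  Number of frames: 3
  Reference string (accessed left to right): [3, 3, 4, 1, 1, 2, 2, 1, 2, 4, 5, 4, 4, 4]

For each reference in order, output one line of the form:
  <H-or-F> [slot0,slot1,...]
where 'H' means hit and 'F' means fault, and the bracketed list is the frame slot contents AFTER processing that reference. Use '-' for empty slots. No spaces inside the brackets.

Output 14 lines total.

F [3,-,-]
H [3,-,-]
F [3,4,-]
F [3,4,1]
H [3,4,1]
F [2,4,1]
H [2,4,1]
H [2,4,1]
H [2,4,1]
H [2,4,1]
F [2,4,5]
H [2,4,5]
H [2,4,5]
H [2,4,5]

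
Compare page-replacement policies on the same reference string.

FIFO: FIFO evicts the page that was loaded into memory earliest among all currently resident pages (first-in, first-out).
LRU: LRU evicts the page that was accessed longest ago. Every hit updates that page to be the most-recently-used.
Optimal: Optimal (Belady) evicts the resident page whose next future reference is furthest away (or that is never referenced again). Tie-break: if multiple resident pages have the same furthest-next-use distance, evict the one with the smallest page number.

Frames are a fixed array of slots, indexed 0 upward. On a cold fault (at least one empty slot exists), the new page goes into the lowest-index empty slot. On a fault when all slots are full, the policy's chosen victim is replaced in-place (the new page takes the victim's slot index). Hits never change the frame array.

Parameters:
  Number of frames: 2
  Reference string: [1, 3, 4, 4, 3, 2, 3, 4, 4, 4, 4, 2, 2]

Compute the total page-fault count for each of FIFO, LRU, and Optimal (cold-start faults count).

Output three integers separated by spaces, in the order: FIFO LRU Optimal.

--- FIFO ---
  step 0: ref 1 -> FAULT, frames=[1,-] (faults so far: 1)
  step 1: ref 3 -> FAULT, frames=[1,3] (faults so far: 2)
  step 2: ref 4 -> FAULT, evict 1, frames=[4,3] (faults so far: 3)
  step 3: ref 4 -> HIT, frames=[4,3] (faults so far: 3)
  step 4: ref 3 -> HIT, frames=[4,3] (faults so far: 3)
  step 5: ref 2 -> FAULT, evict 3, frames=[4,2] (faults so far: 4)
  step 6: ref 3 -> FAULT, evict 4, frames=[3,2] (faults so far: 5)
  step 7: ref 4 -> FAULT, evict 2, frames=[3,4] (faults so far: 6)
  step 8: ref 4 -> HIT, frames=[3,4] (faults so far: 6)
  step 9: ref 4 -> HIT, frames=[3,4] (faults so far: 6)
  step 10: ref 4 -> HIT, frames=[3,4] (faults so far: 6)
  step 11: ref 2 -> FAULT, evict 3, frames=[2,4] (faults so far: 7)
  step 12: ref 2 -> HIT, frames=[2,4] (faults so far: 7)
  FIFO total faults: 7
--- LRU ---
  step 0: ref 1 -> FAULT, frames=[1,-] (faults so far: 1)
  step 1: ref 3 -> FAULT, frames=[1,3] (faults so far: 2)
  step 2: ref 4 -> FAULT, evict 1, frames=[4,3] (faults so far: 3)
  step 3: ref 4 -> HIT, frames=[4,3] (faults so far: 3)
  step 4: ref 3 -> HIT, frames=[4,3] (faults so far: 3)
  step 5: ref 2 -> FAULT, evict 4, frames=[2,3] (faults so far: 4)
  step 6: ref 3 -> HIT, frames=[2,3] (faults so far: 4)
  step 7: ref 4 -> FAULT, evict 2, frames=[4,3] (faults so far: 5)
  step 8: ref 4 -> HIT, frames=[4,3] (faults so far: 5)
  step 9: ref 4 -> HIT, frames=[4,3] (faults so far: 5)
  step 10: ref 4 -> HIT, frames=[4,3] (faults so far: 5)
  step 11: ref 2 -> FAULT, evict 3, frames=[4,2] (faults so far: 6)
  step 12: ref 2 -> HIT, frames=[4,2] (faults so far: 6)
  LRU total faults: 6
--- Optimal ---
  step 0: ref 1 -> FAULT, frames=[1,-] (faults so far: 1)
  step 1: ref 3 -> FAULT, frames=[1,3] (faults so far: 2)
  step 2: ref 4 -> FAULT, evict 1, frames=[4,3] (faults so far: 3)
  step 3: ref 4 -> HIT, frames=[4,3] (faults so far: 3)
  step 4: ref 3 -> HIT, frames=[4,3] (faults so far: 3)
  step 5: ref 2 -> FAULT, evict 4, frames=[2,3] (faults so far: 4)
  step 6: ref 3 -> HIT, frames=[2,3] (faults so far: 4)
  step 7: ref 4 -> FAULT, evict 3, frames=[2,4] (faults so far: 5)
  step 8: ref 4 -> HIT, frames=[2,4] (faults so far: 5)
  step 9: ref 4 -> HIT, frames=[2,4] (faults so far: 5)
  step 10: ref 4 -> HIT, frames=[2,4] (faults so far: 5)
  step 11: ref 2 -> HIT, frames=[2,4] (faults so far: 5)
  step 12: ref 2 -> HIT, frames=[2,4] (faults so far: 5)
  Optimal total faults: 5

Answer: 7 6 5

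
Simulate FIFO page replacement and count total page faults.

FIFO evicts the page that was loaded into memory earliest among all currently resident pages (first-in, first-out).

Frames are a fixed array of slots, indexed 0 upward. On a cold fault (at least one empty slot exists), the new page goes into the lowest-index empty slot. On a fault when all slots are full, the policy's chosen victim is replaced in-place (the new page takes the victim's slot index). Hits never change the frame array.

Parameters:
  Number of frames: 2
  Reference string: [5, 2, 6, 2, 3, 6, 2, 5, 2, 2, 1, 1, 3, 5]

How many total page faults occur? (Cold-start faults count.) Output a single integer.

Answer: 9

Derivation:
Step 0: ref 5 → FAULT, frames=[5,-]
Step 1: ref 2 → FAULT, frames=[5,2]
Step 2: ref 6 → FAULT (evict 5), frames=[6,2]
Step 3: ref 2 → HIT, frames=[6,2]
Step 4: ref 3 → FAULT (evict 2), frames=[6,3]
Step 5: ref 6 → HIT, frames=[6,3]
Step 6: ref 2 → FAULT (evict 6), frames=[2,3]
Step 7: ref 5 → FAULT (evict 3), frames=[2,5]
Step 8: ref 2 → HIT, frames=[2,5]
Step 9: ref 2 → HIT, frames=[2,5]
Step 10: ref 1 → FAULT (evict 2), frames=[1,5]
Step 11: ref 1 → HIT, frames=[1,5]
Step 12: ref 3 → FAULT (evict 5), frames=[1,3]
Step 13: ref 5 → FAULT (evict 1), frames=[5,3]
Total faults: 9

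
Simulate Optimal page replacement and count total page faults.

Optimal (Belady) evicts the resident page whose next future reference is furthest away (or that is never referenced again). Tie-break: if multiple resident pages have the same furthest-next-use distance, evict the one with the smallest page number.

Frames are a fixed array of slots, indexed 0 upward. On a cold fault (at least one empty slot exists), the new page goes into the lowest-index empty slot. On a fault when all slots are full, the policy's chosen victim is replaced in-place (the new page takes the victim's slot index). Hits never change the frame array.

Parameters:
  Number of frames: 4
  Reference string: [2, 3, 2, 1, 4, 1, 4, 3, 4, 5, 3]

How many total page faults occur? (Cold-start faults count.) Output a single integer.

Answer: 5

Derivation:
Step 0: ref 2 → FAULT, frames=[2,-,-,-]
Step 1: ref 3 → FAULT, frames=[2,3,-,-]
Step 2: ref 2 → HIT, frames=[2,3,-,-]
Step 3: ref 1 → FAULT, frames=[2,3,1,-]
Step 4: ref 4 → FAULT, frames=[2,3,1,4]
Step 5: ref 1 → HIT, frames=[2,3,1,4]
Step 6: ref 4 → HIT, frames=[2,3,1,4]
Step 7: ref 3 → HIT, frames=[2,3,1,4]
Step 8: ref 4 → HIT, frames=[2,3,1,4]
Step 9: ref 5 → FAULT (evict 1), frames=[2,3,5,4]
Step 10: ref 3 → HIT, frames=[2,3,5,4]
Total faults: 5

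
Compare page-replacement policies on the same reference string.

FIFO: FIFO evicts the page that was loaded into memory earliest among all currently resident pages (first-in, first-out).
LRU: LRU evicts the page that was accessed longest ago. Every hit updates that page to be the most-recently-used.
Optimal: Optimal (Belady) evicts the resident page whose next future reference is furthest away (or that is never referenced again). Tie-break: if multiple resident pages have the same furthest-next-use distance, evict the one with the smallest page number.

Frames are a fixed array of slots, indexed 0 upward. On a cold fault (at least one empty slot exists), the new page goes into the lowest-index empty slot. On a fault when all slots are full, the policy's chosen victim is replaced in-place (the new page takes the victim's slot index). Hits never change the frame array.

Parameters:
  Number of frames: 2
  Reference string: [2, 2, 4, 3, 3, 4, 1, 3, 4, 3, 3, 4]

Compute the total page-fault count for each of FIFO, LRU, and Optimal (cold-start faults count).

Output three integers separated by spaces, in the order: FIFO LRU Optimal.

--- FIFO ---
  step 0: ref 2 -> FAULT, frames=[2,-] (faults so far: 1)
  step 1: ref 2 -> HIT, frames=[2,-] (faults so far: 1)
  step 2: ref 4 -> FAULT, frames=[2,4] (faults so far: 2)
  step 3: ref 3 -> FAULT, evict 2, frames=[3,4] (faults so far: 3)
  step 4: ref 3 -> HIT, frames=[3,4] (faults so far: 3)
  step 5: ref 4 -> HIT, frames=[3,4] (faults so far: 3)
  step 6: ref 1 -> FAULT, evict 4, frames=[3,1] (faults so far: 4)
  step 7: ref 3 -> HIT, frames=[3,1] (faults so far: 4)
  step 8: ref 4 -> FAULT, evict 3, frames=[4,1] (faults so far: 5)
  step 9: ref 3 -> FAULT, evict 1, frames=[4,3] (faults so far: 6)
  step 10: ref 3 -> HIT, frames=[4,3] (faults so far: 6)
  step 11: ref 4 -> HIT, frames=[4,3] (faults so far: 6)
  FIFO total faults: 6
--- LRU ---
  step 0: ref 2 -> FAULT, frames=[2,-] (faults so far: 1)
  step 1: ref 2 -> HIT, frames=[2,-] (faults so far: 1)
  step 2: ref 4 -> FAULT, frames=[2,4] (faults so far: 2)
  step 3: ref 3 -> FAULT, evict 2, frames=[3,4] (faults so far: 3)
  step 4: ref 3 -> HIT, frames=[3,4] (faults so far: 3)
  step 5: ref 4 -> HIT, frames=[3,4] (faults so far: 3)
  step 6: ref 1 -> FAULT, evict 3, frames=[1,4] (faults so far: 4)
  step 7: ref 3 -> FAULT, evict 4, frames=[1,3] (faults so far: 5)
  step 8: ref 4 -> FAULT, evict 1, frames=[4,3] (faults so far: 6)
  step 9: ref 3 -> HIT, frames=[4,3] (faults so far: 6)
  step 10: ref 3 -> HIT, frames=[4,3] (faults so far: 6)
  step 11: ref 4 -> HIT, frames=[4,3] (faults so far: 6)
  LRU total faults: 6
--- Optimal ---
  step 0: ref 2 -> FAULT, frames=[2,-] (faults so far: 1)
  step 1: ref 2 -> HIT, frames=[2,-] (faults so far: 1)
  step 2: ref 4 -> FAULT, frames=[2,4] (faults so far: 2)
  step 3: ref 3 -> FAULT, evict 2, frames=[3,4] (faults so far: 3)
  step 4: ref 3 -> HIT, frames=[3,4] (faults so far: 3)
  step 5: ref 4 -> HIT, frames=[3,4] (faults so far: 3)
  step 6: ref 1 -> FAULT, evict 4, frames=[3,1] (faults so far: 4)
  step 7: ref 3 -> HIT, frames=[3,1] (faults so far: 4)
  step 8: ref 4 -> FAULT, evict 1, frames=[3,4] (faults so far: 5)
  step 9: ref 3 -> HIT, frames=[3,4] (faults so far: 5)
  step 10: ref 3 -> HIT, frames=[3,4] (faults so far: 5)
  step 11: ref 4 -> HIT, frames=[3,4] (faults so far: 5)
  Optimal total faults: 5

Answer: 6 6 5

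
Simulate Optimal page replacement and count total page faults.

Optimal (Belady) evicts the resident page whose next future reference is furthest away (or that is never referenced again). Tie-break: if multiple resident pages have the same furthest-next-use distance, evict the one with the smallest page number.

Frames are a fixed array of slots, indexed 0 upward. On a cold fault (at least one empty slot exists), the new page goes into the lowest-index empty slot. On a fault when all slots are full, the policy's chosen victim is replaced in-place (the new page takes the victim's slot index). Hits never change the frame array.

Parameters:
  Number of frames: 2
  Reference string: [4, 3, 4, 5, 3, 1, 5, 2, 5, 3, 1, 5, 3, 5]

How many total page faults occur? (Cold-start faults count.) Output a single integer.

Answer: 8

Derivation:
Step 0: ref 4 → FAULT, frames=[4,-]
Step 1: ref 3 → FAULT, frames=[4,3]
Step 2: ref 4 → HIT, frames=[4,3]
Step 3: ref 5 → FAULT (evict 4), frames=[5,3]
Step 4: ref 3 → HIT, frames=[5,3]
Step 5: ref 1 → FAULT (evict 3), frames=[5,1]
Step 6: ref 5 → HIT, frames=[5,1]
Step 7: ref 2 → FAULT (evict 1), frames=[5,2]
Step 8: ref 5 → HIT, frames=[5,2]
Step 9: ref 3 → FAULT (evict 2), frames=[5,3]
Step 10: ref 1 → FAULT (evict 3), frames=[5,1]
Step 11: ref 5 → HIT, frames=[5,1]
Step 12: ref 3 → FAULT (evict 1), frames=[5,3]
Step 13: ref 5 → HIT, frames=[5,3]
Total faults: 8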